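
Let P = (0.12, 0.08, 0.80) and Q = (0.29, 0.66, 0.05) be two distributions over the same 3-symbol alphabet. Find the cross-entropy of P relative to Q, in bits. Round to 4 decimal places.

3.7198 bits

H(P,Q) = −Σ p·log₂ q.
  −0.12·log₂(0.29) = 0.21431
  −0.08·log₂(0.66) = 0.04796
  −0.80·log₂(0.05) = 3.45754
H(P,Q) = 3.7198 bits.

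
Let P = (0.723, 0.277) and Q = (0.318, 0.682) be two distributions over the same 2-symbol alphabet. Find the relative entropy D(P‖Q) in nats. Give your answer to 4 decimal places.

D(P‖Q) = Σ p·ln(p/q).
  0.723·ln(0.723/0.318) = 0.59384
  0.277·ln(0.277/0.682) = -0.24958
D(P‖Q) = 0.3443 nats.

0.3443 nats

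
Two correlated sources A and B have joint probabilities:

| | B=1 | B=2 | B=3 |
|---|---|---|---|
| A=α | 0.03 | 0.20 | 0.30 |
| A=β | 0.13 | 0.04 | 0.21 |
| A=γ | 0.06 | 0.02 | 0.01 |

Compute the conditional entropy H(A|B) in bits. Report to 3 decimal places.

Chain rule: H(A|B) = H(A,B) − H(B).
Marginals: p(A) = (0.5300, 0.3800, 0.0900), p(B) = (0.2200, 0.2600, 0.5200).
H(A,B) = 2.6013 bits; H(B) = 1.4764 bits.
H(A|B) = 2.6013 − 1.4764 = 1.125 bits.

1.125 bits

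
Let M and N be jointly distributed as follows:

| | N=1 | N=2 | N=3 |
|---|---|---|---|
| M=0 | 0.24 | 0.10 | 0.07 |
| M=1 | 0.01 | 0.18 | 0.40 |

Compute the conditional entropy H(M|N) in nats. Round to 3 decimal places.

0.422 nats

Chain rule: H(M|N) = H(M,N) − H(N).
Marginals: p(M) = (0.4100, 0.5900), p(N) = (0.2500, 0.2800, 0.4700).
H(M,N) = 1.4801 nats; H(N) = 1.0579 nats.
H(M|N) = 1.4801 − 1.0579 = 0.422 nats.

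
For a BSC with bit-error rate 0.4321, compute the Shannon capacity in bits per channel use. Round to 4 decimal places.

0.0133 bits

Binary symmetric channel: C = 1 − h₂(ε) where h₂ is the binary entropy function.
h₂(0.4321) = −0.4321·log₂0.4321 − 0.5679·log₂0.5679 = 0.9867.
C = 1 − 0.9867 = 0.0133 bits per channel use.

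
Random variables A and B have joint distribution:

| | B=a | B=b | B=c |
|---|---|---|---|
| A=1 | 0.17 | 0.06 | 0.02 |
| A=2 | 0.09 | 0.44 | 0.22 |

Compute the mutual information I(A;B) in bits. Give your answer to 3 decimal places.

Marginals: p(A) = (0.2500, 0.7500), p(B) = (0.2600, 0.5000, 0.2400).
I(A;B) = Σ p(x,y)·log₂[p(x,y)/(p(x)p(y))].
  (1,a): 0.17·log₂(2.6154) = 0.2358
  (1,b): 0.06·log₂(0.4800) = -0.0635
  (1,c): 0.02·log₂(0.3333) = -0.0317
  (2,a): 0.09·log₂(0.4615) = -0.1004
  (2,b): 0.44·log₂(1.1733) = 0.1015
  (2,c): 0.22·log₂(1.2222) = 0.0637
Sum = 0.205 bits.

0.205 bits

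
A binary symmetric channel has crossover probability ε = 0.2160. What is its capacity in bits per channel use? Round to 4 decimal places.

0.2472 bits

Binary symmetric channel: C = 1 − h₂(ε) where h₂ is the binary entropy function.
h₂(0.2160) = −0.2160·log₂0.2160 − 0.7840·log₂0.7840 = 0.7528.
C = 1 − 0.7528 = 0.2472 bits per channel use.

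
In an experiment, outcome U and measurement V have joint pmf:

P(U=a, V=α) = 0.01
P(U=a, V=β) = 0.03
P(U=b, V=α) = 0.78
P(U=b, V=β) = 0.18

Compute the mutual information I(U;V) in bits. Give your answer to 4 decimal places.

0.0407 bits

Marginals: p(U) = (0.0400, 0.9600), p(V) = (0.7900, 0.2100).
I(U;V) = H(U) + H(V) − H(U,V).
H(U) = 0.2423, H(V) = 0.7415, H(U,V) = 0.9431.
I(U;V) = 0.2423 + 0.7415 − 0.9431 = 0.0407 bits.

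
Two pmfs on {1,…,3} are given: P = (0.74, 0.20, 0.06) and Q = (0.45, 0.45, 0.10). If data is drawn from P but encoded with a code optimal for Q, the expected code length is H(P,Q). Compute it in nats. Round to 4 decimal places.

H(P,Q) = −Σ p·ln q.
  −0.74·ln(0.45) = 0.59090
  −0.20·ln(0.45) = 0.15970
  −0.06·ln(0.10) = 0.13816
H(P,Q) = 0.8888 nats.

0.8888 nats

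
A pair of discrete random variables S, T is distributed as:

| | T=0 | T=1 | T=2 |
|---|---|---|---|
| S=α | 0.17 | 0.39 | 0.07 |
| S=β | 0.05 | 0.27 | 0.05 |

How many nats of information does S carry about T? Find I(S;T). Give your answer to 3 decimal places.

Marginals: p(S) = (0.6300, 0.3700), p(T) = (0.2200, 0.6600, 0.1200).
I(S;T) = H(S) + H(T) − H(S,T).
H(S) = 0.6590, H(T) = 0.8618, H(S,T) = 1.5077.
I(S;T) = 0.6590 + 0.8618 − 1.5077 = 0.013 nats.

0.013 nats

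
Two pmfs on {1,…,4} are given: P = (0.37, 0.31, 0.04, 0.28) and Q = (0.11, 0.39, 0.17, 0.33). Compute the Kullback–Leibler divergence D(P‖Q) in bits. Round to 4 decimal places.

D(P‖Q) = Σ p·log₂(p/q).
  0.37·log₂(0.37/0.11) = 0.64751
  0.31·log₂(0.31/0.39) = -0.10267
  0.04·log₂(0.04/0.17) = -0.08350
  0.28·log₂(0.28/0.33) = -0.06637
D(P‖Q) = 0.3950 bits.

0.3950 bits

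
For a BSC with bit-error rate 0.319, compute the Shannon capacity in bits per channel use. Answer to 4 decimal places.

0.0967 bits

Binary symmetric channel: C = 1 − h₂(ε) where h₂ is the binary entropy function.
h₂(0.319) = −0.319·log₂0.319 − 0.681·log₂0.681 = 0.9033.
C = 1 − 0.9033 = 0.0967 bits per channel use.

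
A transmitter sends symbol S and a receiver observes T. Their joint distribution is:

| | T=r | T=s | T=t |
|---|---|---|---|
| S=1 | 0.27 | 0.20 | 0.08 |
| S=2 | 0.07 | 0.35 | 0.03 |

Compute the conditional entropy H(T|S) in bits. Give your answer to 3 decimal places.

1.224 bits

Chain rule: H(T|S) = H(S,T) − H(S).
Marginals: p(S) = (0.5500, 0.4500), p(T) = (0.3400, 0.5500, 0.1100).
H(S,T) = 2.2163 bits; H(S) = 0.9928 bits.
H(T|S) = 2.2163 − 0.9928 = 1.224 bits.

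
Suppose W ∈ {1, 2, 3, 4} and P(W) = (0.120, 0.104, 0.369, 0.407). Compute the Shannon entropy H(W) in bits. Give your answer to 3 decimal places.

1.765 bits

H(W) = −Σ p·log₂ p.
  −(0.120)·log₂(0.120) = 0.3671
  −(0.104)·log₂(0.104) = 0.3396
  −(0.369)·log₂(0.369) = 0.5307
  −(0.407)·log₂(0.407) = 0.5278
Sum: 0.3671 + 0.3396 + 0.5307 + 0.5278 = 1.765 bits.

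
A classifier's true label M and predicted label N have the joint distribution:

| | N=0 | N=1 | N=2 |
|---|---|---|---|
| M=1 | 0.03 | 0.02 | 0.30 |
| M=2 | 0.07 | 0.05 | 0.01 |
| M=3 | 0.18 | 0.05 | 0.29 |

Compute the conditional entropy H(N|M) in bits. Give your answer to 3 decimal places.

Chain rule: H(N|M) = H(M,N) − H(M).
Marginals: p(M) = (0.3500, 0.1300, 0.5200), p(N) = (0.2800, 0.1200, 0.6000).
H(M,N) = 2.5161 bits; H(M) = 1.4033 bits.
H(N|M) = 2.5161 − 1.4033 = 1.113 bits.

1.113 bits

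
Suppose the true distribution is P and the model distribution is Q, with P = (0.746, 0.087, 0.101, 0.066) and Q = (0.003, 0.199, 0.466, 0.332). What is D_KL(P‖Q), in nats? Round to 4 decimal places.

3.7820 nats

D(P‖Q) = Σ p·ln(p/q).
  0.746·ln(0.746/0.003) = 4.11502
  0.087·ln(0.087/0.199) = -0.07198
  0.101·ln(0.101/0.466) = -0.15444
  0.066·ln(0.066/0.332) = -0.10662
D(P‖Q) = 3.7820 nats.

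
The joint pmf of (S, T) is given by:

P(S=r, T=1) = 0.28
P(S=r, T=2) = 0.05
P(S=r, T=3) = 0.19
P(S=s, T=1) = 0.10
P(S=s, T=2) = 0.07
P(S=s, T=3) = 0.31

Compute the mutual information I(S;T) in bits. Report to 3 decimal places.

0.086 bits

Marginals: p(S) = (0.5200, 0.4800), p(T) = (0.3800, 0.1200, 0.5000).
I(S;T) = H(S) + H(T) − H(S,T).
H(S) = 0.9988, H(T) = 1.3975, H(S,T) = 2.3101.
I(S;T) = 0.9988 + 1.3975 − 2.3101 = 0.086 bits.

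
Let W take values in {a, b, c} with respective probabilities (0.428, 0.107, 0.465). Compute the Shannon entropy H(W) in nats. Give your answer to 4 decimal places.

0.9584 nats

H(W) = −Σ p·ln p.
  −(0.428)·ln(0.428) = 0.36321
  −(0.107)·ln(0.107) = 0.23914
  −(0.465)·ln(0.465) = 0.35606
Sum: 0.36321 + 0.23914 + 0.35606 = 0.9584 nats.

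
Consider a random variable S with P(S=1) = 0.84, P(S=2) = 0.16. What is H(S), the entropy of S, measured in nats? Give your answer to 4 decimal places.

H(S) = −Σ p·ln p.
  −(0.84)·ln(0.84) = 0.14646
  −(0.16)·ln(0.16) = 0.29321
Sum: 0.14646 + 0.29321 = 0.4397 nats.

0.4397 nats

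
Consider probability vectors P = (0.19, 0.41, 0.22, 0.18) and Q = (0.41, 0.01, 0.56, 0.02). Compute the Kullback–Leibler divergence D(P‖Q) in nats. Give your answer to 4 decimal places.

1.5664 nats

D(P‖Q) = Σ p·ln(p/q).
  0.19·ln(0.19/0.41) = -0.14614
  0.41·ln(0.41/0.01) = 1.52256
  0.22·ln(0.22/0.56) = -0.20555
  0.18·ln(0.18/0.02) = 0.39550
D(P‖Q) = 1.5664 nats.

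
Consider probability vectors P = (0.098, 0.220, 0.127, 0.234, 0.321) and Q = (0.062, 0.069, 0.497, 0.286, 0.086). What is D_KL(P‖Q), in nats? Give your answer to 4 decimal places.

D(P‖Q) = Σ p·ln(p/q).
  0.098·ln(0.098/0.062) = 0.04487
  0.220·ln(0.220/0.069) = 0.25509
  0.127·ln(0.127/0.497) = -0.17328
  0.234·ln(0.234/0.286) = -0.04696
  0.321·ln(0.321/0.086) = 0.42279
D(P‖Q) = 0.5025 nats.

0.5025 nats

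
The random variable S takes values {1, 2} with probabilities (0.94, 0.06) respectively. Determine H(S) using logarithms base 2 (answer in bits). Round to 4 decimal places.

H(S) = −Σ p·log₂ p.
  −(0.94)·log₂(0.94) = 0.08391
  −(0.06)·log₂(0.06) = 0.24353
Sum: 0.08391 + 0.24353 = 0.3274 bits.

0.3274 bits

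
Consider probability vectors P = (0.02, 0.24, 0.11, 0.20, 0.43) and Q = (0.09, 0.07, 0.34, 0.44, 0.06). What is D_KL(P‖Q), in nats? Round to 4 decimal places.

D(P‖Q) = Σ p·ln(p/q).
  0.02·ln(0.02/0.09) = -0.03008
  0.24·ln(0.24/0.07) = 0.29571
  0.11·ln(0.11/0.34) = -0.12413
  0.20·ln(0.20/0.44) = -0.15769
  0.43·ln(0.43/0.06) = 0.84686
D(P‖Q) = 0.8307 nats.

0.8307 nats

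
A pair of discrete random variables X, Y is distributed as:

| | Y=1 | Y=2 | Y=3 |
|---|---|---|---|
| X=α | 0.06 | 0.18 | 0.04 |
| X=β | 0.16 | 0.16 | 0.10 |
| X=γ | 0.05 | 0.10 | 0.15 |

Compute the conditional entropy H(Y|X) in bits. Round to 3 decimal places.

1.451 bits

Marginals: p(X) = (0.2800, 0.4200, 0.3000), p(Y) = (0.2700, 0.4400, 0.2900).
H(Y|X) = Σ p(X) · H(Y|X=·).
  X=α: p=0.2800, H(Y|X=α) = 1.2871
  X=β: p=0.4200, H(Y|X=β) = 1.5538
  X=γ: p=0.3000, H(Y|X=γ) = 1.4591
Weighted sum = 1.451 bits.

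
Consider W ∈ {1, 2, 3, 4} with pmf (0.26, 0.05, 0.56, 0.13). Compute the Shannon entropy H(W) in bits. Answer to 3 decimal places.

1.572 bits

H(W) = −Σ p·log₂ p.
  −(0.26)·log₂(0.26) = 0.5053
  −(0.05)·log₂(0.05) = 0.2161
  −(0.56)·log₂(0.56) = 0.4684
  −(0.13)·log₂(0.13) = 0.3826
Sum: 0.5053 + 0.2161 + 0.4684 + 0.3826 = 1.572 bits.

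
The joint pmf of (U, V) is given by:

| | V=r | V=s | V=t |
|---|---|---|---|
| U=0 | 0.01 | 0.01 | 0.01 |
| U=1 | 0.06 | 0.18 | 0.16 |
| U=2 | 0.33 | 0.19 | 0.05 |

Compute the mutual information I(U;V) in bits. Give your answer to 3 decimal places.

Marginals: p(U) = (0.0300, 0.4000, 0.5700), p(V) = (0.4000, 0.3800, 0.2200).
I(U;V) = H(U) + H(V) − H(U,V).
H(U) = 1.1428, H(V) = 1.5398, H(U,V) = 2.5103.
I(U;V) = 1.1428 + 1.5398 − 2.5103 = 0.172 bits.

0.172 bits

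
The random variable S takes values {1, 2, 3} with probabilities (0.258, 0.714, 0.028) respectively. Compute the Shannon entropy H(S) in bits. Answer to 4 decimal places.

0.9957 bits

H(S) = −Σ p·log₂ p.
  −(0.258)·log₂(0.258) = 0.50428
  −(0.714)·log₂(0.714) = 0.34701
  −(0.028)·log₂(0.028) = 0.14444
Sum: 0.50428 + 0.34701 + 0.14444 = 0.9957 bits.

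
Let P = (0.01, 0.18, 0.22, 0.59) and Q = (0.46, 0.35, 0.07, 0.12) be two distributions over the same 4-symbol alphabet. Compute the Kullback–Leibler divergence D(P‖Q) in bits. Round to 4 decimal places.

D(P‖Q) = Σ p·log₂(p/q).
  0.01·log₂(0.01/0.46) = -0.05524
  0.18·log₂(0.18/0.35) = -0.17268
  0.22·log₂(0.22/0.07) = 0.36346
  0.59·log₂(0.59/0.12) = 1.35563
D(P‖Q) = 1.4912 bits.

1.4912 bits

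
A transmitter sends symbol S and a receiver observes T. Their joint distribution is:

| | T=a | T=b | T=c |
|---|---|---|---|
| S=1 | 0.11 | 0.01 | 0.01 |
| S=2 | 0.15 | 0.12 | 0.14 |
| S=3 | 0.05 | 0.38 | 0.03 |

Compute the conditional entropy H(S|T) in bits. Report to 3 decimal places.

Marginals: p(S) = (0.1300, 0.4100, 0.4600), p(T) = (0.3100, 0.5100, 0.1800).
H(S|T) = Σ p(T) · H(S|T=·).
  T=a: p=0.3100, H(S|T=a) = 1.4617
  T=b: p=0.5100, H(S|T=b) = 0.9187
  T=c: p=0.1800, H(S|T=c) = 0.9445
Weighted sum = 1.092 bits.

1.092 bits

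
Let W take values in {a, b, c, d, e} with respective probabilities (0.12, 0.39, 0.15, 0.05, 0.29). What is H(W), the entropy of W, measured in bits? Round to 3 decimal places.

2.041 bits

H(W) = −Σ p·log₂ p.
  −(0.12)·log₂(0.12) = 0.3671
  −(0.39)·log₂(0.39) = 0.5298
  −(0.15)·log₂(0.15) = 0.4105
  −(0.05)·log₂(0.05) = 0.2161
  −(0.29)·log₂(0.29) = 0.5179
Sum: 0.3671 + 0.5298 + 0.4105 + 0.2161 + 0.5179 = 2.041 bits.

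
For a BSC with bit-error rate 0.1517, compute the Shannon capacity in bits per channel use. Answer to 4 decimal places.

Binary symmetric channel: C = 1 − h₂(ε) where h₂ is the binary entropy function.
h₂(0.1517) = −0.1517·log₂0.1517 − 0.8483·log₂0.8483 = 0.6141.
C = 1 − 0.6141 = 0.3859 bits per channel use.

0.3859 bits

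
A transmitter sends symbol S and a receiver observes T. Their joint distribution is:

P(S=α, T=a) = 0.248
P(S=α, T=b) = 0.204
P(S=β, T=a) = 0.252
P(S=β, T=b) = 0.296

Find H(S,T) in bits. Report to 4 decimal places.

H(S,T) = −Σ p(x,y)·log₂ p(x,y) over all 4 cells.
  cell (α,a): −0.248·log₂0.248 = 0.49887
  cell (α,b): −0.204·log₂0.204 = 0.46785
  cell (β,a): −0.252·log₂0.252 = 0.50110
  cell (β,b): −0.296·log₂0.296 = 0.51987
Sum = 1.9877 bits.

1.9877 bits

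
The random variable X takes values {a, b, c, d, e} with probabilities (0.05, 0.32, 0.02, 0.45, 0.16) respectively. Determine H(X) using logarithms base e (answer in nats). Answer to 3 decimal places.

1.245 nats

H(X) = −Σ p·ln p.
  −(0.05)·ln(0.05) = 0.1498
  −(0.32)·ln(0.32) = 0.3646
  −(0.02)·ln(0.02) = 0.0782
  −(0.45)·ln(0.45) = 0.3593
  −(0.16)·ln(0.16) = 0.2932
Sum: 0.1498 + 0.3646 + 0.0782 + 0.3593 + 0.2932 = 1.245 nats.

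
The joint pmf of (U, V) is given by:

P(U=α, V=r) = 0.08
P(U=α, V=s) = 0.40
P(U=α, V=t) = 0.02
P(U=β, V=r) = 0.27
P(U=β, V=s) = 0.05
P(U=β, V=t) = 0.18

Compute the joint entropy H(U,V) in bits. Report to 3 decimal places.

2.105 bits

H(U,V) = −Σ p(x,y)·log₂ p(x,y) over all 6 cells.
  cell (α,r): −0.08·log₂0.08 = 0.2915
  cell (α,s): −0.40·log₂0.40 = 0.5288
  cell (α,t): −0.02·log₂0.02 = 0.1129
  cell (β,r): −0.27·log₂0.27 = 0.5100
  cell (β,s): −0.05·log₂0.05 = 0.2161
  cell (β,t): −0.18·log₂0.18 = 0.4453
Sum = 2.105 bits.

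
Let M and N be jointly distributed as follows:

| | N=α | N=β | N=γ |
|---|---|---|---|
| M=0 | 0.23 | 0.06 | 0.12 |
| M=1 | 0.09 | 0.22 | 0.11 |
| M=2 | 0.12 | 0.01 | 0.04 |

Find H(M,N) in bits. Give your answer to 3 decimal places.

H(M,N) = −Σ p(x,y)·log₂ p(x,y) over all 9 cells.
  cell (0,α): −0.23·log₂0.23 = 0.4877
  cell (0,β): −0.06·log₂0.06 = 0.2435
  cell (0,γ): −0.12·log₂0.12 = 0.3671
  cell (1,α): −0.09·log₂0.09 = 0.3127
  cell (1,β): −0.22·log₂0.22 = 0.4806
  cell (1,γ): −0.11·log₂0.11 = 0.3503
  cell (2,α): −0.12·log₂0.12 = 0.3671
  cell (2,β): −0.01·log₂0.01 = 0.0664
  cell (2,γ): −0.04·log₂0.04 = 0.1858
Sum = 2.861 bits.

2.861 bits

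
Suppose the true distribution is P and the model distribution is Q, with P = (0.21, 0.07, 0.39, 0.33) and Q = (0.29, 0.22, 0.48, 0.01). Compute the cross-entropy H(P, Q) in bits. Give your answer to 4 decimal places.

H(P,Q) = −Σ p·log₂ q.
  −0.21·log₂(0.29) = 0.37503
  −0.07·log₂(0.22) = 0.15291
  −0.39·log₂(0.48) = 0.41297
  −0.33·log₂(0.01) = 2.19247
H(P,Q) = 3.1334 bits.

3.1334 bits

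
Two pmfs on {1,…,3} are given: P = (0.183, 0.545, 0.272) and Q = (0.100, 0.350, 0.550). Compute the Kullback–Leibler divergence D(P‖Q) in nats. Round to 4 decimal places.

0.1604 nats

D(P‖Q) = Σ p·ln(p/q).
  0.183·ln(0.183/0.100) = 0.11059
  0.545·ln(0.545/0.350) = 0.24135
  0.272·ln(0.272/0.550) = -0.19152
D(P‖Q) = 0.1604 nats.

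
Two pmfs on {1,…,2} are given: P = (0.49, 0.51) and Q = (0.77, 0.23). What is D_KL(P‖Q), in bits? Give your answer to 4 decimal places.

0.2664 bits

D(P‖Q) = Σ p·log₂(p/q).
  0.49·log₂(0.49/0.77) = -0.31952
  0.51·log₂(0.51/0.23) = 0.58592
D(P‖Q) = 0.2664 bits.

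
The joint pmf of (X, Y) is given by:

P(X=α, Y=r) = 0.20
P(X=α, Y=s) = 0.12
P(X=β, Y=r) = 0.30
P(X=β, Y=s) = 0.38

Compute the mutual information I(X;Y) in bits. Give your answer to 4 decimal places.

0.0214 bits

Marginals: p(X) = (0.3200, 0.6800), p(Y) = (0.5000, 0.5000).
I(X;Y) = Σ p(x,y)·log₂[p(x,y)/(p(x)p(y))].
  (α,r): 0.20·log₂(1.2500) = 0.06439
  (α,s): 0.12·log₂(0.7500) = -0.04980
  (β,r): 0.30·log₂(0.8824) = -0.05417
  (β,s): 0.38·log₂(1.1176) = 0.06098
Sum = 0.0214 bits.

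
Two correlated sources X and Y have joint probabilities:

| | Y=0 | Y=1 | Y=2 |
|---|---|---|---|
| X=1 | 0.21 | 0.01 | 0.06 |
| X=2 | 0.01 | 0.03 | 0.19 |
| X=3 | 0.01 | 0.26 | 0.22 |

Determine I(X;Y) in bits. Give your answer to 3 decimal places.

0.518 bits

Marginals: p(X) = (0.2800, 0.2300, 0.4900), p(Y) = (0.2300, 0.3000, 0.4700).
I(X;Y) = Σ p(x,y)·log₂[p(x,y)/(p(x)p(y))].
  (1,0): 0.21·log₂(3.2609) = 0.3581
  (1,1): 0.01·log₂(0.1190) = -0.0307
  (1,2): 0.06·log₂(0.4559) = -0.0680
  (2,0): 0.01·log₂(0.1890) = -0.0240
  (2,1): 0.03·log₂(0.4348) = -0.0360
  (2,2): 0.19·log₂(1.7576) = 0.1546
  (3,0): 0.01·log₂(0.0887) = -0.0349
  (3,1): 0.26·log₂(1.7687) = 0.2139
  (3,2): 0.22·log₂(0.9553) = -0.0145
Sum = 0.518 bits.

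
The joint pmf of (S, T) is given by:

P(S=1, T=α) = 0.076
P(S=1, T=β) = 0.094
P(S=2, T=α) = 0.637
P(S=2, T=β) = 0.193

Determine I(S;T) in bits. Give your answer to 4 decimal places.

0.0468 bits

Marginals: p(S) = (0.1700, 0.8300), p(T) = (0.7130, 0.2870).
I(S;T) = H(S) + H(T) − H(S,T).
H(S) = 0.6577, H(T) = 0.8648, H(S,T) = 1.4757.
I(S;T) = 0.6577 + 0.8648 − 1.4757 = 0.0468 bits.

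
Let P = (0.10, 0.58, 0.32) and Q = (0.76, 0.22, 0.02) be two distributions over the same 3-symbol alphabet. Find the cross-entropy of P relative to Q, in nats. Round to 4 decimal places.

2.1575 nats

H(P,Q) = −Σ p·ln q.
  −0.10·ln(0.76) = 0.02744
  −0.58·ln(0.22) = 0.87819
  −0.32·ln(0.02) = 1.25185
H(P,Q) = 2.1575 nats.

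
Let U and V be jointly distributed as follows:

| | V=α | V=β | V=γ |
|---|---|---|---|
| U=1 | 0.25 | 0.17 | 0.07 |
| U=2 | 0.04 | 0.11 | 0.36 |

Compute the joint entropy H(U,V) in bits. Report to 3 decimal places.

2.270 bits

H(U,V) = −Σ p(x,y)·log₂ p(x,y) over all 6 cells.
  cell (1,α): −0.25·log₂0.25 = 0.5000
  cell (1,β): −0.17·log₂0.17 = 0.4346
  cell (1,γ): −0.07·log₂0.07 = 0.2686
  cell (2,α): −0.04·log₂0.04 = 0.1858
  cell (2,β): −0.11·log₂0.11 = 0.3503
  cell (2,γ): −0.36·log₂0.36 = 0.5306
Sum = 2.270 bits.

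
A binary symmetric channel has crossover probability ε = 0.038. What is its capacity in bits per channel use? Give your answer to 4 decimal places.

0.7670 bits

Binary symmetric channel: C = 1 − h₂(ε) where h₂ is the binary entropy function.
h₂(0.038) = −0.038·log₂0.038 − 0.962·log₂0.962 = 0.2330.
C = 1 − 0.2330 = 0.7670 bits per channel use.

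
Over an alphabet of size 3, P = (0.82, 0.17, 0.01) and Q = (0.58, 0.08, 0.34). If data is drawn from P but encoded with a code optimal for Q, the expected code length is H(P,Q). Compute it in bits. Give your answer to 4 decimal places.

H(P,Q) = −Σ p·log₂ q.
  −0.82·log₂(0.58) = 0.64442
  −0.17·log₂(0.08) = 0.61946
  −0.01·log₂(0.34) = 0.01556
H(P,Q) = 1.2794 bits.

1.2794 bits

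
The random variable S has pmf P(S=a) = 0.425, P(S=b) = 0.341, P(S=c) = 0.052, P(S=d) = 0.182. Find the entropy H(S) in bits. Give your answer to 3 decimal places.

1.723 bits

H(S) = −Σ p·log₂ p.
  −(0.425)·log₂(0.425) = 0.5246
  −(0.341)·log₂(0.341) = 0.5293
  −(0.052)·log₂(0.052) = 0.2218
  −(0.182)·log₂(0.182) = 0.4474
Sum: 0.5246 + 0.5293 + 0.2218 + 0.4474 = 1.723 bits.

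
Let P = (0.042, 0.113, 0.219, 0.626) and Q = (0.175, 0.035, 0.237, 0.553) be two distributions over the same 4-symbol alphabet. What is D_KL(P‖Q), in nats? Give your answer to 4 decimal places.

D(P‖Q) = Σ p·ln(p/q).
  0.042·ln(0.042/0.175) = -0.05994
  0.113·ln(0.113/0.035) = 0.13244
  0.219·ln(0.219/0.237) = -0.01730
  0.626·ln(0.626/0.553) = 0.07762
D(P‖Q) = 0.1328 nats.

0.1328 nats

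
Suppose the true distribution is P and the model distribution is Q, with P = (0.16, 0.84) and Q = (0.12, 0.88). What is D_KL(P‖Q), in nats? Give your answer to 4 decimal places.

0.0070 nats

D(P‖Q) = Σ p·ln(p/q).
  0.16·ln(0.16/0.12) = 0.04603
  0.84·ln(0.84/0.88) = -0.03908
D(P‖Q) = 0.0070 nats.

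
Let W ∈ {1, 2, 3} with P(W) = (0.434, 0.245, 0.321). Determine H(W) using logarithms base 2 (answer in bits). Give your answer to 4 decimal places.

1.5460 bits

H(W) = −Σ p·log₂ p.
  −(0.434)·log₂(0.434) = 0.52264
  −(0.245)·log₂(0.245) = 0.49714
  −(0.321)·log₂(0.321) = 0.52623
Sum: 0.52264 + 0.49714 + 0.52623 = 1.5460 bits.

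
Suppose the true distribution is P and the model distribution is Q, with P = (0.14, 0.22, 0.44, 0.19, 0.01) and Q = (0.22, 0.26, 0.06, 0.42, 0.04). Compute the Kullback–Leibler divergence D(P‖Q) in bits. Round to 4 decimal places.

D(P‖Q) = Σ p·log₂(p/q).
  0.14·log₂(0.14/0.22) = -0.09129
  0.22·log₂(0.22/0.26) = -0.05302
  0.44·log₂(0.44/0.06) = 1.26477
  0.19·log₂(0.19/0.42) = -0.21743
  0.01·log₂(0.01/0.04) = -0.02000
D(P‖Q) = 0.8830 bits.

0.8830 bits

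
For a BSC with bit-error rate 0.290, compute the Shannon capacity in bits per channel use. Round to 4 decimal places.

0.1313 bits

Binary symmetric channel: C = 1 − h₂(ε) where h₂ is the binary entropy function.
h₂(0.290) = −0.290·log₂0.290 − 0.710·log₂0.710 = 0.8687.
C = 1 − 0.8687 = 0.1313 bits per channel use.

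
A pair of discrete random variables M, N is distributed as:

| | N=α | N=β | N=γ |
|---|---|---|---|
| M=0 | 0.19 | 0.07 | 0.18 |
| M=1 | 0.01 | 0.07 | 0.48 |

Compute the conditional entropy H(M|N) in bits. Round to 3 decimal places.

0.755 bits

Chain rule: H(M|N) = H(M,N) − H(N).
Marginals: p(M) = (0.4400, 0.5600), p(N) = (0.2000, 0.1400, 0.6600).
H(M,N) = 2.0124 bits; H(N) = 1.2571 bits.
H(M|N) = 2.0124 − 1.2571 = 0.755 bits.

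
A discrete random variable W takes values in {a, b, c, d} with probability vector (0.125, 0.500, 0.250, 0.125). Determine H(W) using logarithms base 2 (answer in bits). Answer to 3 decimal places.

1.750 bits

H(W) = −Σ p·log₂ p.
  −(0.125)·log₂(0.125) = 0.3750
  −(0.500)·log₂(0.500) = 0.5000
  −(0.250)·log₂(0.250) = 0.5000
  −(0.125)·log₂(0.125) = 0.3750
Sum: 0.3750 + 0.5000 + 0.5000 + 0.3750 = 1.750 bits.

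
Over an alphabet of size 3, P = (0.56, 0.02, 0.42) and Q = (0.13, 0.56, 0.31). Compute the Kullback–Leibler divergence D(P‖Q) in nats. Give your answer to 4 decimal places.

0.8787 nats

D(P‖Q) = Σ p·ln(p/q).
  0.56·ln(0.56/0.13) = 0.81783
  0.02·ln(0.02/0.56) = -0.06664
  0.42·ln(0.42/0.31) = 0.12755
D(P‖Q) = 0.8787 nats.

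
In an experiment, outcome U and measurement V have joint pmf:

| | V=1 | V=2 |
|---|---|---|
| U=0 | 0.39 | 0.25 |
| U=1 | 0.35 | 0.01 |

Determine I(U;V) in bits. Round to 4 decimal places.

Marginals: p(U) = (0.6400, 0.3600), p(V) = (0.7400, 0.2600).
I(U;V) = Σ p(x,y)·log₂[p(x,y)/(p(x)p(y))].
  (0,1): 0.39·log₂(0.8235) = -0.10928
  (0,2): 0.25·log₂(1.5024) = 0.14682
  (1,1): 0.35·log₂(1.3138) = 0.13782
  (1,2): 0.01·log₂(0.1068) = -0.03227
Sum = 0.1431 bits.

0.1431 bits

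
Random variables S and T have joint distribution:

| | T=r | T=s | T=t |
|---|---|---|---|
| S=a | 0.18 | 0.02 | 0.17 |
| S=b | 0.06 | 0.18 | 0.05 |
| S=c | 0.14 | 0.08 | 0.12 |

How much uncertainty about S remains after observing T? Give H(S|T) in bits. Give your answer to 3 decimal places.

1.380 bits

Chain rule: H(S|T) = H(S,T) − H(T).
Marginals: p(S) = (0.3700, 0.2900, 0.3400), p(T) = (0.3800, 0.2800, 0.3400).
H(S,T) = 2.9534 bits; H(T) = 1.5738 bits.
H(S|T) = 2.9534 − 1.5738 = 1.380 bits.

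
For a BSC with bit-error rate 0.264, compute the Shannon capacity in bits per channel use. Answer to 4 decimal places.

0.1673 bits

Binary symmetric channel: C = 1 − h₂(ε) where h₂ is the binary entropy function.
h₂(0.264) = −0.264·log₂0.264 − 0.736·log₂0.736 = 0.8327.
C = 1 − 0.8327 = 0.1673 bits per channel use.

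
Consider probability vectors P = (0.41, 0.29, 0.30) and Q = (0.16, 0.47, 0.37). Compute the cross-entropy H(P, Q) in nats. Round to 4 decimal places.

H(P,Q) = −Σ p·ln q.
  −0.41·ln(0.16) = 0.75136
  −0.29·ln(0.47) = 0.21896
  −0.30·ln(0.37) = 0.29828
H(P,Q) = 1.2686 nats.

1.2686 nats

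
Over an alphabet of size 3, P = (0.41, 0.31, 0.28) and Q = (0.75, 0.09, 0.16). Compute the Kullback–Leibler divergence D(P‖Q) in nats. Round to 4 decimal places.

D(P‖Q) = Σ p·ln(p/q).
  0.41·ln(0.41/0.75) = -0.24761
  0.31·ln(0.31/0.09) = 0.38340
  0.28·ln(0.28/0.16) = 0.15669
D(P‖Q) = 0.2925 nats.

0.2925 nats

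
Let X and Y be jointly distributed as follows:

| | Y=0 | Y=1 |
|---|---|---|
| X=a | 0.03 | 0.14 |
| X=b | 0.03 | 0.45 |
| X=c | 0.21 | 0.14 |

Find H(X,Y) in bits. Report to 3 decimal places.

2.089 bits

H(X,Y) = −Σ p(x,y)·log₂ p(x,y) over all 6 cells.
  cell (a,0): −0.03·log₂0.03 = 0.1518
  cell (a,1): −0.14·log₂0.14 = 0.3971
  cell (b,0): −0.03·log₂0.03 = 0.1518
  cell (b,1): −0.45·log₂0.45 = 0.5184
  cell (c,0): −0.21·log₂0.21 = 0.4728
  cell (c,1): −0.14·log₂0.14 = 0.3971
Sum = 2.089 bits.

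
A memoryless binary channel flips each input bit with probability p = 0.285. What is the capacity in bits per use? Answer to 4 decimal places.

Binary symmetric channel: C = 1 − h₂(ε) where h₂ is the binary entropy function.
h₂(0.285) = −0.285·log₂0.285 − 0.715·log₂0.715 = 0.8622.
C = 1 − 0.8622 = 0.1378 bits per channel use.

0.1378 bits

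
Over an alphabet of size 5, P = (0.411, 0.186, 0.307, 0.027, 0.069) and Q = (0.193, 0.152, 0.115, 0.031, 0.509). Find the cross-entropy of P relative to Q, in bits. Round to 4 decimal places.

2.6414 bits

H(P,Q) = −Σ p·log₂ q.
  −0.411·log₂(0.193) = 0.97544
  −0.186·log₂(0.152) = 0.50552
  −0.307·log₂(0.115) = 0.95793
  −0.027·log₂(0.031) = 0.13531
  −0.069·log₂(0.509) = 0.06722
H(P,Q) = 2.6414 bits.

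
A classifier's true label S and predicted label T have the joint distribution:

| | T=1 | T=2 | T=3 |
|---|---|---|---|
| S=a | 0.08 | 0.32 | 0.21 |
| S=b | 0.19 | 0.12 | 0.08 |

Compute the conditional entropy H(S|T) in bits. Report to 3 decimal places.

0.855 bits

Marginals: p(S) = (0.6100, 0.3900), p(T) = (0.2700, 0.4400, 0.2900).
H(S|T) = Σ p(T) · H(S|T=·).
  T=1: p=0.2700, H(S|T=1) = 0.8767
  T=2: p=0.4400, H(S|T=2) = 0.8454
  T=3: p=0.2900, H(S|T=3) = 0.8498
Weighted sum = 0.855 bits.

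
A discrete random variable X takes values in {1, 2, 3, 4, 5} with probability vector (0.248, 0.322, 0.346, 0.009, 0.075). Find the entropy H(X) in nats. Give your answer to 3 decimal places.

H(X) = −Σ p·ln p.
  −(0.248)·ln(0.248) = 0.3458
  −(0.322)·ln(0.322) = 0.3649
  −(0.346)·ln(0.346) = 0.3672
  −(0.009)·ln(0.009) = 0.0424
  −(0.075)·ln(0.075) = 0.1943
Sum: 0.3458 + 0.3649 + 0.3672 + 0.0424 + 0.1943 = 1.315 nats.

1.315 nats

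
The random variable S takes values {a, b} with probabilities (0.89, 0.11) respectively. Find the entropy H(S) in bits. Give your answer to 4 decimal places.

0.4999 bits

H(S) = −Σ p·log₂ p.
  −(0.89)·log₂(0.89) = 0.14963
  −(0.11)·log₂(0.11) = 0.35029
Sum: 0.14963 + 0.35029 = 0.4999 bits.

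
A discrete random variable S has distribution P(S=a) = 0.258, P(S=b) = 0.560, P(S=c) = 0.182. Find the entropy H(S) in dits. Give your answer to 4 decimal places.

H(S) = −Σ p·log₁₀ p.
  −(0.258)·log₁₀(0.258) = 0.15180
  −(0.560)·log₁₀(0.560) = 0.14101
  −(0.182)·log₁₀(0.182) = 0.13467
Sum: 0.15180 + 0.14101 + 0.13467 = 0.4275 dits.

0.4275 dits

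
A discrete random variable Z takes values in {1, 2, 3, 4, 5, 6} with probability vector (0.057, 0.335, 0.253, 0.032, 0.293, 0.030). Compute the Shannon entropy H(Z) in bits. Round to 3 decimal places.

2.095 bits

H(Z) = −Σ p·log₂ p.
  −(0.057)·log₂(0.057) = 0.2356
  −(0.335)·log₂(0.335) = 0.5286
  −(0.253)·log₂(0.253) = 0.5016
  −(0.032)·log₂(0.032) = 0.1589
  −(0.293)·log₂(0.293) = 0.5189
  −(0.030)·log₂(0.030) = 0.1518
Sum: 0.2356 + 0.5286 + 0.5016 + 0.1589 + 0.5189 + 0.1518 = 2.095 bits.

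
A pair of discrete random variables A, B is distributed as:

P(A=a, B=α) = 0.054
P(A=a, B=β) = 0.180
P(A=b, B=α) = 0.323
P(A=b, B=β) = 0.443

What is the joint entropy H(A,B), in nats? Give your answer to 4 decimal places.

H(A,B) = −Σ p(x,y)·ln p(x,y) over all 4 cells.
  cell (a,α): −0.054·ln0.054 = 0.15761
  cell (a,β): −0.180·ln0.180 = 0.30866
  cell (b,α): −0.323·ln0.323 = 0.36502
  cell (b,β): −0.443·ln0.443 = 0.36068
Sum = 1.1920 nats.

1.1920 nats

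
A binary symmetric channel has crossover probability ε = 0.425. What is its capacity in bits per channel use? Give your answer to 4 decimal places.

Binary symmetric channel: C = 1 − h₂(ε) where h₂ is the binary entropy function.
h₂(0.425) = −0.425·log₂0.425 − 0.575·log₂0.575 = 0.9837.
C = 1 − 0.9837 = 0.0163 bits per channel use.

0.0163 bits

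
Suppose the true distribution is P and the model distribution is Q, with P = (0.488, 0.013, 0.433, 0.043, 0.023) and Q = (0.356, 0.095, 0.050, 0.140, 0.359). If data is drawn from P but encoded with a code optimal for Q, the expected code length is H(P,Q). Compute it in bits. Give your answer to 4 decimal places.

H(P,Q) = −Σ p·log₂ q.
  −0.488·log₂(0.356) = 0.72714
  −0.013·log₂(0.095) = 0.04415
  −0.433·log₂(0.050) = 1.87139
  −0.043·log₂(0.140) = 0.12197
  −0.023·log₂(0.359) = 0.03399
H(P,Q) = 2.7986 bits.

2.7986 bits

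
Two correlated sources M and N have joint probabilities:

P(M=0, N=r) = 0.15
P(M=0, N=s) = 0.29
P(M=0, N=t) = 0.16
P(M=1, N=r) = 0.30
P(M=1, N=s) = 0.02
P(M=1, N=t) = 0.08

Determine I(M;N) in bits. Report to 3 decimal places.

0.230 bits

Marginals: p(M) = (0.6000, 0.4000), p(N) = (0.4500, 0.3100, 0.2400).
I(M;N) = H(M) + H(N) − H(M,N).
H(M) = 0.9710, H(N) = 1.5363, H(M,N) = 2.2769.
I(M;N) = 0.9710 + 1.5363 − 2.2769 = 0.230 bits.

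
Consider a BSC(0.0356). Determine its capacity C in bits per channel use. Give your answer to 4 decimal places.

0.7783 bits

Binary symmetric channel: C = 1 − h₂(ε) where h₂ is the binary entropy function.
h₂(0.0356) = −0.0356·log₂0.0356 − 0.9644·log₂0.9644 = 0.2217.
C = 1 − 0.2217 = 0.7783 bits per channel use.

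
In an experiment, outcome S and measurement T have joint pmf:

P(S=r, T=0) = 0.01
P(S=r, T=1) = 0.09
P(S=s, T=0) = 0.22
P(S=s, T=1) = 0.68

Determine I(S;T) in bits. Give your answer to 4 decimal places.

Marginals: p(S) = (0.1000, 0.9000), p(T) = (0.2300, 0.7700).
I(S;T) = Σ p(x,y)·log₂[p(x,y)/(p(x)p(y))].
  (r,0): 0.01·log₂(0.4348) = -0.01202
  (r,1): 0.09·log₂(1.1688) = 0.02026
  (s,0): 0.22·log₂(1.0628) = 0.01933
  (s,1): 0.68·log₂(0.9812) = -0.01858
Sum = 0.0090 bits.

0.0090 bits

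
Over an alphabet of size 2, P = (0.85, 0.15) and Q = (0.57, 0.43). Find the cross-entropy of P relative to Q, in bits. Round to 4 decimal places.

H(P,Q) = −Σ p·log₂ q.
  −0.85·log₂(0.57) = 0.68932
  −0.15·log₂(0.43) = 0.18264
H(P,Q) = 0.8720 bits.

0.8720 bits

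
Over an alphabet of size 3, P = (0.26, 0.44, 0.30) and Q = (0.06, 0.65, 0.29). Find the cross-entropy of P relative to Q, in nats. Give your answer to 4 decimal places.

H(P,Q) = −Σ p·ln q.
  −0.26·ln(0.06) = 0.73149
  −0.44·ln(0.65) = 0.18954
  −0.30·ln(0.29) = 0.37136
H(P,Q) = 1.2924 nats.

1.2924 nats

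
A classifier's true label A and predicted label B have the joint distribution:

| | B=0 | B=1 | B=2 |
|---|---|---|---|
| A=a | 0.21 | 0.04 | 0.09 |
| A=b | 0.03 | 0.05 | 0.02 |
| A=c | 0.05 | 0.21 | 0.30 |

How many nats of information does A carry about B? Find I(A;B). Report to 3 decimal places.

0.162 nats

Marginals: p(A) = (0.3400, 0.1000, 0.5600), p(B) = (0.2900, 0.3000, 0.4100).
I(A;B) = Σ p(x,y)·ln[p(x,y)/(p(x)p(y))].
  (a,0): 0.21·ln(2.1298) = 0.1588
  (a,1): 0.04·ln(0.3922) = -0.0374
  (a,2): 0.09·ln(0.6456) = -0.0394
  (b,0): 0.03·ln(1.0345) = 0.0010
  (b,1): 0.05·ln(1.6667) = 0.0255
  (b,2): 0.02·ln(0.4878) = -0.0144
  (c,0): 0.05·ln(0.3079) = -0.0589
  (c,1): 0.21·ln(1.2500) = 0.0469
  (c,2): 0.30·ln(1.3066) = 0.0802
Sum = 0.162 nats.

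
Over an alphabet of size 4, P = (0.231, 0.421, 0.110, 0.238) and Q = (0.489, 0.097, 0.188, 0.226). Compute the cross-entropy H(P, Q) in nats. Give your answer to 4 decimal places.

1.6853 nats

H(P,Q) = −Σ p·ln q.
  −0.231·ln(0.489) = 0.16526
  −0.421·ln(0.097) = 0.98221
  −0.110·ln(0.188) = 0.18384
  −0.238·ln(0.226) = 0.35396
H(P,Q) = 1.6853 nats.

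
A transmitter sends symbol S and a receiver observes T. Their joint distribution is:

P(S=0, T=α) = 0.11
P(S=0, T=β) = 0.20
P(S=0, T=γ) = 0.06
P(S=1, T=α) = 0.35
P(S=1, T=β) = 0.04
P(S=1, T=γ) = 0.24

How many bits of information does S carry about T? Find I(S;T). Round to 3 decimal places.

Marginals: p(S) = (0.3700, 0.6300), p(T) = (0.4600, 0.2400, 0.3000).
I(S;T) = Σ p(x,y)·log₂[p(x,y)/(p(x)p(y))].
  (0,α): 0.11·log₂(0.6463) = -0.0693
  (0,β): 0.20·log₂(2.2523) = 0.2343
  (0,γ): 0.06·log₂(0.5405) = -0.0533
  (1,α): 0.35·log₂(1.2077) = 0.0953
  (1,β): 0.04·log₂(0.2646) = -0.0767
  (1,γ): 0.24·log₂(1.2698) = 0.0827
Sum = 0.213 bits.

0.213 bits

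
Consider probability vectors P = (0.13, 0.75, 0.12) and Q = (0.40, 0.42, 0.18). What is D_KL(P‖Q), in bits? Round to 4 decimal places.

0.3464 bits

D(P‖Q) = Σ p·log₂(p/q).
  0.13·log₂(0.13/0.40) = -0.21079
  0.75·log₂(0.75/0.42) = 0.62738
  0.12·log₂(0.12/0.18) = -0.07020
D(P‖Q) = 0.3464 bits.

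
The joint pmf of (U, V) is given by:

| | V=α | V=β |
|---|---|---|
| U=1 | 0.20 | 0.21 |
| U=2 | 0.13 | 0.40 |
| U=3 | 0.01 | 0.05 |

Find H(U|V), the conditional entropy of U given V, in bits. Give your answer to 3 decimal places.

Chain rule: H(U|V) = H(U,V) − H(V).
Marginals: p(U) = (0.4100, 0.5300, 0.0600), p(V) = (0.3400, 0.6600).
H(U,V) = 2.1312 bits; H(V) = 0.9248 bits.
H(U|V) = 2.1312 − 0.9248 = 1.206 bits.

1.206 bits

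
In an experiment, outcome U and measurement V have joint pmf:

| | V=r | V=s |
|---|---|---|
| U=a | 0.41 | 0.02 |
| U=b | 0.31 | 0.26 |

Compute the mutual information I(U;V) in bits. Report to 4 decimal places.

0.1719 bits

Marginals: p(U) = (0.4300, 0.5700), p(V) = (0.7200, 0.2800).
I(U;V) = Σ p(x,y)·log₂[p(x,y)/(p(x)p(y))].
  (a,r): 0.41·log₂(1.3243) = 0.16614
  (a,s): 0.02·log₂(0.1661) = -0.05180
  (b,r): 0.31·log₂(0.7554) = -0.12548
  (b,s): 0.26·log₂(1.6291) = 0.18305
Sum = 0.1719 bits.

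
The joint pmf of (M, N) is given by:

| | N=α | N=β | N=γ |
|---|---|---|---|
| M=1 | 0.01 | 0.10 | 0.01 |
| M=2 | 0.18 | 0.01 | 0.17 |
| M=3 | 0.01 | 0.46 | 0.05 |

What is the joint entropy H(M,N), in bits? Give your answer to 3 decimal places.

2.209 bits

H(M,N) = −Σ p(x,y)·log₂ p(x,y) over all 9 cells.
  cell (1,α): −0.01·log₂0.01 = 0.0664
  cell (1,β): −0.10·log₂0.10 = 0.3322
  cell (1,γ): −0.01·log₂0.01 = 0.0664
  cell (2,α): −0.18·log₂0.18 = 0.4453
  cell (2,β): −0.01·log₂0.01 = 0.0664
  cell (2,γ): −0.17·log₂0.17 = 0.4346
  cell (3,α): −0.01·log₂0.01 = 0.0664
  cell (3,β): −0.46·log₂0.46 = 0.5153
  cell (3,γ): −0.05·log₂0.05 = 0.2161
Sum = 2.209 bits.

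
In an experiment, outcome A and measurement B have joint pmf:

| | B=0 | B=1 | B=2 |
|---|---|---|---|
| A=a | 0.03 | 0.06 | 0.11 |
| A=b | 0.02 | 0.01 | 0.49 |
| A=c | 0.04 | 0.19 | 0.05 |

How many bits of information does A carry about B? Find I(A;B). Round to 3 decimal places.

0.405 bits

Marginals: p(A) = (0.2000, 0.5200, 0.2800), p(B) = (0.0900, 0.2600, 0.6500).
I(A;B) = Σ p(x,y)·log₂[p(x,y)/(p(x)p(y))].
  (a,0): 0.03·log₂(1.6667) = 0.0221
  (a,1): 0.06·log₂(1.1538) = 0.0124
  (a,2): 0.11·log₂(0.8462) = -0.0265
  (b,0): 0.02·log₂(0.4274) = -0.0245
  (b,1): 0.01·log₂(0.0740) = -0.0376
  (b,2): 0.49·log₂(1.4497) = 0.2625
  (c,0): 0.04·log₂(1.5873) = 0.0267
  (c,1): 0.19·log₂(2.6099) = 0.2630
  (c,2): 0.05·log₂(0.2747) = -0.0932
Sum = 0.405 bits.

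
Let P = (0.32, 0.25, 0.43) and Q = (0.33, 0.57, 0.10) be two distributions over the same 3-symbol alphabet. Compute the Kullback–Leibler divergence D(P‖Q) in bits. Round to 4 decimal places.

D(P‖Q) = Σ p·log₂(p/q).
  0.32·log₂(0.32/0.33) = -0.01421
  0.25·log₂(0.25/0.57) = -0.29726
  0.43·log₂(0.43/0.10) = 0.90486
D(P‖Q) = 0.5934 bits.

0.5934 bits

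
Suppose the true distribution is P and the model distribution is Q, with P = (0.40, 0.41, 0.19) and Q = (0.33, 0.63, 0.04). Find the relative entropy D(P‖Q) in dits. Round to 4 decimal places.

0.0855 dits

D(P‖Q) = Σ p·log₁₀(p/q).
  0.40·log₁₀(0.40/0.33) = 0.03342
  0.41·log₁₀(0.41/0.63) = -0.07649
  0.19·log₁₀(0.19/0.04) = 0.12857
D(P‖Q) = 0.0855 dits.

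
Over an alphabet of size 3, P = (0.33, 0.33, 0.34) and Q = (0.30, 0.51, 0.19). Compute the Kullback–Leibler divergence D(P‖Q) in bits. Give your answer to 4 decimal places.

D(P‖Q) = Σ p·log₂(p/q).
  0.33·log₂(0.33/0.30) = 0.04538
  0.33·log₂(0.33/0.51) = -0.20725
  0.34·log₂(0.34/0.19) = 0.28544
D(P‖Q) = 0.1236 bits.

0.1236 bits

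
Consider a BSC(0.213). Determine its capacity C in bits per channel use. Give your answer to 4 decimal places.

Binary symmetric channel: C = 1 − h₂(ε) where h₂ is the binary entropy function.
h₂(0.213) = −0.213·log₂0.213 − 0.787·log₂0.787 = 0.7472.
C = 1 − 0.7472 = 0.2528 bits per channel use.

0.2528 bits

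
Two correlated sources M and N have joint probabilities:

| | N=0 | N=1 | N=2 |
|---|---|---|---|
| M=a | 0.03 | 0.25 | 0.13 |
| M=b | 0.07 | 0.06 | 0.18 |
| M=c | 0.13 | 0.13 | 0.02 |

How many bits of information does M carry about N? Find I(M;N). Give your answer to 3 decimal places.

Marginals: p(M) = (0.4100, 0.3100, 0.2800), p(N) = (0.2300, 0.4400, 0.3300).
I(M;N) = H(M) + H(N) − H(M,N).
H(M) = 1.5654, H(N) = 1.5366, H(M,N) = 2.8700.
I(M;N) = 1.5654 + 1.5366 − 2.8700 = 0.232 bits.

0.232 bits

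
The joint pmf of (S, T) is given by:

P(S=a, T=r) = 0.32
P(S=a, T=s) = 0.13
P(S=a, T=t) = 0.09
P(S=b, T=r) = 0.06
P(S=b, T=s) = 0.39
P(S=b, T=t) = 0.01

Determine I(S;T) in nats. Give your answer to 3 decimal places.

Marginals: p(S) = (0.5400, 0.4600), p(T) = (0.3800, 0.5200, 0.1000).
I(S;T) = Σ p(x,y)·ln[p(x,y)/(p(x)p(y))].
  (a,r): 0.32·ln(1.5595) = 0.1422
  (a,s): 0.13·ln(0.4630) = -0.1001
  (a,t): 0.09·ln(1.6667) = 0.0460
  (b,r): 0.06·ln(0.3432) = -0.0642
  (b,s): 0.39·ln(1.6304) = 0.1907
  (b,t): 0.01·ln(0.2174) = -0.0153
Sum = 0.199 nats.

0.199 nats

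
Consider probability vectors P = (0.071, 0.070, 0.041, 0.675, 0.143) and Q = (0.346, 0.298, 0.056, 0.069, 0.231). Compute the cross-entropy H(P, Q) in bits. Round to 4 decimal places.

H(P,Q) = −Σ p·log₂ q.
  −0.071·log₂(0.346) = 0.10871
  −0.070·log₂(0.298) = 0.12226
  −0.041·log₂(0.056) = 0.17050
  −0.675·log₂(0.069) = 2.60365
  −0.143·log₂(0.231) = 0.30231
H(P,Q) = 3.3074 bits.

3.3074 bits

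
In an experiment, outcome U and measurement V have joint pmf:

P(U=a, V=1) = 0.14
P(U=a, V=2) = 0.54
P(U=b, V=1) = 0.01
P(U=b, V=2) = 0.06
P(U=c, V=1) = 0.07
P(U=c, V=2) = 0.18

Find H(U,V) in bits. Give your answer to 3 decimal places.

H(U,V) = −Σ p(x,y)·log₂ p(x,y) over all 6 cells.
  cell (a,1): −0.14·log₂0.14 = 0.3971
  cell (a,2): −0.54·log₂0.54 = 0.4800
  cell (b,1): −0.01·log₂0.01 = 0.0664
  cell (b,2): −0.06·log₂0.06 = 0.2435
  cell (c,1): −0.07·log₂0.07 = 0.2686
  cell (c,2): −0.18·log₂0.18 = 0.4453
Sum = 1.901 bits.

1.901 bits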